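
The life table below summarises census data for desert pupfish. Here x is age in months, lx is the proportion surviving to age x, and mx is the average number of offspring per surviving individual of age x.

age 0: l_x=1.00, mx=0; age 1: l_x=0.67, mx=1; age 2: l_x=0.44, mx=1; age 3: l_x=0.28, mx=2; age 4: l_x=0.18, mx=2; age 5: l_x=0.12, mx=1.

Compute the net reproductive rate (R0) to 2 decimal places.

lx·mx by age: 0, 0.67, 0.44, 0.56, 0.36, 0.12
R0 = Σ lx·mx = 2.15 → 2.15

2.15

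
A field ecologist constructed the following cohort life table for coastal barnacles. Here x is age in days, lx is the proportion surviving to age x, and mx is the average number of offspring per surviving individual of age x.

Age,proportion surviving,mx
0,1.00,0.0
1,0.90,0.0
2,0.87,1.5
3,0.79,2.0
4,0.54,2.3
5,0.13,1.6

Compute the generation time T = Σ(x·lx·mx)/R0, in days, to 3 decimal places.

3.081

lx·mx: 0, 0, 1.305, 1.58, 1.242, 0.208 → R0 = 4.335
x·lx·mx: 0, 0, 2.61, 4.74, 4.968, 1.04 → Σ = 13.358
T = 13.358 / 4.335 = 3.08143… → 3.081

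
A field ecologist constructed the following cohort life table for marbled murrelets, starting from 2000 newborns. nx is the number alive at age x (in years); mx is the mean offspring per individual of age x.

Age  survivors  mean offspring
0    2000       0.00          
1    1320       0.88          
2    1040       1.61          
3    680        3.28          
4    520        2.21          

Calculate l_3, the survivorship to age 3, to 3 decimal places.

0.340

l_3 = n_3/n_0 = 680/2000 = 0.34 → 0.340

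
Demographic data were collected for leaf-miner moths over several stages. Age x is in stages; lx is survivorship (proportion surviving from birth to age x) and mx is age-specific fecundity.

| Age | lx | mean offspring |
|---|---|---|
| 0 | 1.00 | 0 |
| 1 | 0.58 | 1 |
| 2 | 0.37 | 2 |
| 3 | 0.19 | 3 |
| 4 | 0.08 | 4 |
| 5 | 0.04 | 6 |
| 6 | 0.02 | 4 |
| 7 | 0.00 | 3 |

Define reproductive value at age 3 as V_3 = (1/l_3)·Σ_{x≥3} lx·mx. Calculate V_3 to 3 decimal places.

6.368

lx·mx for x ≥ 3: 0.57, 0.32, 0.24, 0.08, 0 → sum = 1.21
V_3 = 1.21 / l_3 = 1.21 / 0.19 = 6.368421… → 6.368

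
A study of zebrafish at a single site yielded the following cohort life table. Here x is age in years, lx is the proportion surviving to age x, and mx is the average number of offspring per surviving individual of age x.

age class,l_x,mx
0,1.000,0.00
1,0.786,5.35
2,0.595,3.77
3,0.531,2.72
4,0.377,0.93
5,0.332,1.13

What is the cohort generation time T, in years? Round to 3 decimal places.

1.892

lx·mx: 0, 4.2051, 2.24315, 1.44432, 0.35061, 0.37516 → R0 = 8.61834
x·lx·mx: 0, 4.2051, 4.4863, 4.33296, 1.40244, 1.8758 → Σ = 16.3026
T = 16.3026 / 8.61834 = 1.891617… → 1.892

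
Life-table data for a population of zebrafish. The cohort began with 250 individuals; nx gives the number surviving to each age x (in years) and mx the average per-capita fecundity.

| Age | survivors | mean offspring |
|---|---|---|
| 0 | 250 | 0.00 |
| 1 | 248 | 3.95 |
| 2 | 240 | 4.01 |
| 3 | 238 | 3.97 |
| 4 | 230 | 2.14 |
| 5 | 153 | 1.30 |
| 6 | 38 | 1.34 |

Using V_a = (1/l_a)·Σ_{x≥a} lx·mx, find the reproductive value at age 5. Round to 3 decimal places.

1.633

lx = nx/n0 = nx/250: 1, 0.992, 0.96, 0.952, 0.92, 0.612, 0.152
lx·mx for x ≥ 5: 0.7956, 0.20368 → sum = 0.99928
V_5 = 0.99928 / l_5 = 0.99928 / 0.612 = 1.63281… → 1.633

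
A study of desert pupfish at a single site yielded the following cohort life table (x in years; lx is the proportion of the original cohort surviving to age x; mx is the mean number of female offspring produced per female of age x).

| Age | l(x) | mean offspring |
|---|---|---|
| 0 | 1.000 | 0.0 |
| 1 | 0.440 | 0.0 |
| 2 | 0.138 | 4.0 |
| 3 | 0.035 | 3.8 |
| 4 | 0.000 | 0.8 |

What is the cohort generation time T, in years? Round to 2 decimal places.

2.19

lx·mx: 0, 0, 0.552, 0.133, 0 → R0 = 0.685
x·lx·mx: 0, 0, 1.104, 0.399, 0 → Σ = 1.503
T = 1.503 / 0.685 = 2.194161… → 2.19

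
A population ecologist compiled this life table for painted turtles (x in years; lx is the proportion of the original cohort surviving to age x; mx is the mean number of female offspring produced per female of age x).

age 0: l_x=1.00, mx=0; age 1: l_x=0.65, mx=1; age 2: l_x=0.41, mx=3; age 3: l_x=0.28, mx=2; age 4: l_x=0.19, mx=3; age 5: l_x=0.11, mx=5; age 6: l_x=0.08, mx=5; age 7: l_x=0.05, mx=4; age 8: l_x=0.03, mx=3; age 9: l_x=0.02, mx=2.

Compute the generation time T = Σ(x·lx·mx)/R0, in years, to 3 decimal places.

3.427

lx·mx: 0, 0.65, 1.23, 0.56, 0.57, 0.55, 0.4, 0.2, 0.09, 0.04 → R0 = 4.29
x·lx·mx: 0, 0.65, 2.46, 1.68, 2.28, 2.75, 2.4, 1.4, 0.72, 0.36 → Σ = 14.7
T = 14.7 / 4.29 = 3.426573… → 3.427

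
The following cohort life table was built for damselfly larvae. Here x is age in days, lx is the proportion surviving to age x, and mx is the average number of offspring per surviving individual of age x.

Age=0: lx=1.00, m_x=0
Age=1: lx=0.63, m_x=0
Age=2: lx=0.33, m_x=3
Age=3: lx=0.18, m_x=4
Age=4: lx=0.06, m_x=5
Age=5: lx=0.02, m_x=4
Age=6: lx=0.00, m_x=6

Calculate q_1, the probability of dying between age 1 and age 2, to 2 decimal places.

q_1 = (l_1 − l_2) / l_1 = (0.63 − 0.33) / 0.63
     = 0.3 / 0.63 = 0.47619… → 0.48

0.48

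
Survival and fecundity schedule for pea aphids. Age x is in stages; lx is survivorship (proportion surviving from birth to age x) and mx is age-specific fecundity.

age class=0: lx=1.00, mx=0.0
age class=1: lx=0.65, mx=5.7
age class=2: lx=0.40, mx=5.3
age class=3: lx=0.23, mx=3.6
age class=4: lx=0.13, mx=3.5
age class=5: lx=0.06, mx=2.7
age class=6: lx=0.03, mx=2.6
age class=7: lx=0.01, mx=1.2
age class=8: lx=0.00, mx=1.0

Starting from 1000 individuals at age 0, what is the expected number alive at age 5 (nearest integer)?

60

Expected survivors = N0 · l_5 = 1000 × 0.06 = 60 → 60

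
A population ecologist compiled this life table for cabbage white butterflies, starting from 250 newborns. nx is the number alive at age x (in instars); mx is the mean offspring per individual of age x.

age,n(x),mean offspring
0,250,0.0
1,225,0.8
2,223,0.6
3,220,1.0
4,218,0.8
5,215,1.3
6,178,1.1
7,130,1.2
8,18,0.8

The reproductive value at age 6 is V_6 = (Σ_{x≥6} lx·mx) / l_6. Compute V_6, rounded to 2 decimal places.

lx = nx/n0 = nx/250: 1, 0.9, 0.892, 0.88, 0.872, 0.86, 0.712, 0.52, 0.072
lx·mx for x ≥ 6: 0.7832, 0.624, 0.0576 → sum = 1.4648
V_6 = 1.4648 / l_6 = 1.4648 / 0.712 = 2.057303… → 2.06

2.06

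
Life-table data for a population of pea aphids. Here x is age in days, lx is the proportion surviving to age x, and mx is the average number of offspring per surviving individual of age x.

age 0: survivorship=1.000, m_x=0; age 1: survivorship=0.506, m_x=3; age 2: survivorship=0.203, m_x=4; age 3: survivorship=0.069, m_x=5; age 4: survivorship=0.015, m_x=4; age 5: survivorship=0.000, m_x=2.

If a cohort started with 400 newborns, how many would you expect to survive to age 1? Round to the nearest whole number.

202

Expected survivors = N0 · l_1 = 400 × 0.506 = 202.4 → 202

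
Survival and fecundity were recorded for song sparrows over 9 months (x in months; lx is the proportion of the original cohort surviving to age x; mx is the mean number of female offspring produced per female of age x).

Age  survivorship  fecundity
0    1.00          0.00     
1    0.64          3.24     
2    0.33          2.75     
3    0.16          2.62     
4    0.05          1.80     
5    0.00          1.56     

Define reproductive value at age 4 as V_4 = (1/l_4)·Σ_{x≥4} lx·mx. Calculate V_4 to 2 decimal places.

lx·mx for x ≥ 4: 0.09, 0 → sum = 0.09
V_4 = 0.09 / l_4 = 0.09 / 0.05 = 1.8 → 1.80

1.80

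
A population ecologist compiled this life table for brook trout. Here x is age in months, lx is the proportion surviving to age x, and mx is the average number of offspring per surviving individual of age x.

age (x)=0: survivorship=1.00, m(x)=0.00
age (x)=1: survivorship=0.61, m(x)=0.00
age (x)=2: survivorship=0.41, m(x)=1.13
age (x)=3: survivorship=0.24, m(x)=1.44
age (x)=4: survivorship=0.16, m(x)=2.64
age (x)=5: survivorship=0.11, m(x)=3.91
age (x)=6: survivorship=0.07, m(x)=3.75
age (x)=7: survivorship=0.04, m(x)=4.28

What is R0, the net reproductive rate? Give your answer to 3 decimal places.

2.095

lx·mx by age: 0, 0, 0.4633, 0.3456, 0.4224, 0.4301, 0.2625, 0.1712
R0 = Σ lx·mx = 2.0951 → 2.095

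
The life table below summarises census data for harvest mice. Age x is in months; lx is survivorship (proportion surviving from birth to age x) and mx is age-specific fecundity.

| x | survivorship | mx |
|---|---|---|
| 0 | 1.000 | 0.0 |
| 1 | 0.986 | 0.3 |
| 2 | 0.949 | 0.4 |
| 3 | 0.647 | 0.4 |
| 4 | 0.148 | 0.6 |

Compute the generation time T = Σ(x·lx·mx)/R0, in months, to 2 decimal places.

lx·mx: 0, 0.2958, 0.3796, 0.2588, 0.0888 → R0 = 1.023
x·lx·mx: 0, 0.2958, 0.7592, 0.7764, 0.3552 → Σ = 2.1866
T = 2.1866 / 1.023 = 2.137439… → 2.14

2.14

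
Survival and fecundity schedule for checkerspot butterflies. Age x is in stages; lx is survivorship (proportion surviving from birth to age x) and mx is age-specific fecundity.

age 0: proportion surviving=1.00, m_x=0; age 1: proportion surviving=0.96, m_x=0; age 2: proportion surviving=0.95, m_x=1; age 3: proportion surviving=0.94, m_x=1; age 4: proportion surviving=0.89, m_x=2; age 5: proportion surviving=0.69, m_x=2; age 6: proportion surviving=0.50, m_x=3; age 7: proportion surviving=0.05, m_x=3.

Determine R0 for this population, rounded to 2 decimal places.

6.70

lx·mx by age: 0, 0, 0.95, 0.94, 1.78, 1.38, 1.5, 0.15
R0 = Σ lx·mx = 6.7 → 6.70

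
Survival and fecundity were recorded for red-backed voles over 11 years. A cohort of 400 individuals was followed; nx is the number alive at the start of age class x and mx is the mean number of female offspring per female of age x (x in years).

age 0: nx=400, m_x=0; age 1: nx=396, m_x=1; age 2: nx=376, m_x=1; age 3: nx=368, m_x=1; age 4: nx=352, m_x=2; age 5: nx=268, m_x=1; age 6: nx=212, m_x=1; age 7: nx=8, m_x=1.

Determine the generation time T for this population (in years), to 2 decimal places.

3.32

lx = nx/n0 = nx/400: 1, 0.99, 0.94, 0.92, 0.88, 0.67, 0.53, 0.02
lx·mx: 0, 0.99, 0.94, 0.92, 1.76, 0.67, 0.53, 0.02 → R0 = 5.83
x·lx·mx: 0, 0.99, 1.88, 2.76, 7.04, 3.35, 3.18, 0.14 → Σ = 19.34
T = 19.34 / 5.83 = 3.317324… → 3.32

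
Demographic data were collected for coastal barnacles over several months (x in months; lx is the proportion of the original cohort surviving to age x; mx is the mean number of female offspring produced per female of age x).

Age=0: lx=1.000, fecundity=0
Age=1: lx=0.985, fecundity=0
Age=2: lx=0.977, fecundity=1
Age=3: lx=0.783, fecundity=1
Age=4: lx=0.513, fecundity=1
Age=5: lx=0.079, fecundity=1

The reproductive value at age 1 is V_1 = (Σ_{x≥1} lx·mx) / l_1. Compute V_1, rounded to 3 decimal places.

2.388

lx·mx for x ≥ 1: 0, 0.977, 0.783, 0.513, 0.079 → sum = 2.352
V_1 = 2.352 / l_1 = 2.352 / 0.985 = 2.387817… → 2.388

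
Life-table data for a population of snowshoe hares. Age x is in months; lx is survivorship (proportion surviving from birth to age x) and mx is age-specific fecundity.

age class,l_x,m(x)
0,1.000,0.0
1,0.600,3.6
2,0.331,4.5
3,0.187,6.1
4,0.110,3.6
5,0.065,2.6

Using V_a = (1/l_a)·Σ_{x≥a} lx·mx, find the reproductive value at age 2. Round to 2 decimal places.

lx·mx for x ≥ 2: 1.4895, 1.1407, 0.396, 0.169 → sum = 3.1952
V_2 = 3.1952 / l_2 = 3.1952 / 0.331 = 9.653172… → 9.65

9.65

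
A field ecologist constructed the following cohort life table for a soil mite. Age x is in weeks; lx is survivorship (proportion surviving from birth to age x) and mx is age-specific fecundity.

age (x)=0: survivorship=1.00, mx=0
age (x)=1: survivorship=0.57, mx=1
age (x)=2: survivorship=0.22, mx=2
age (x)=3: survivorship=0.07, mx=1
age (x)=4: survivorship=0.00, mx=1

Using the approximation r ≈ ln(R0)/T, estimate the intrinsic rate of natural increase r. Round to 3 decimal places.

0.050

R0 = Σ lx·mx = 0 + 0.57 + 0.44 + 0.07 + 0 = 1.08
Σ x·lx·mx = 1.66; T = 1.66/1.08 = 1.53704…
r ≈ ln(R0)/T = ln(1.08)/1.53704… = 0.05007… → 0.050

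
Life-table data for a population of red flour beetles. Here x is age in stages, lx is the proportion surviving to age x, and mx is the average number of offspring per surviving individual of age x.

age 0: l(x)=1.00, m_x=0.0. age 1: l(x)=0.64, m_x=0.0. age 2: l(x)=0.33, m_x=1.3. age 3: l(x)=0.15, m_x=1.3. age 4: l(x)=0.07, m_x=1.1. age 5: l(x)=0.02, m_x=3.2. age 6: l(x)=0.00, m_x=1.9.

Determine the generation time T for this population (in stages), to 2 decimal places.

2.71

lx·mx: 0, 0, 0.429, 0.195, 0.077, 0.064, 0 → R0 = 0.765
x·lx·mx: 0, 0, 0.858, 0.585, 0.308, 0.32, 0 → Σ = 2.071
T = 2.071 / 0.765 = 2.70719… → 2.71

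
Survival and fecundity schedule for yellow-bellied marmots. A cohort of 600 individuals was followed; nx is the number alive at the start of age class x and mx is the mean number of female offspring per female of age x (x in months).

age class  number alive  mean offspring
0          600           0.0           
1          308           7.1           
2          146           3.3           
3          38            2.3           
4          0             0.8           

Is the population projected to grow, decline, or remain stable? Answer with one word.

lx = nx/n0 = nx/600: 1, 0.51333…, 0.24333…, 0.06333…, 0
R0 = Σ lx·mx = 0 + 3.644667… + 0.803… + 0.145667… + 0 = 4.593333…
R0 > 1, so the population is growing.

growing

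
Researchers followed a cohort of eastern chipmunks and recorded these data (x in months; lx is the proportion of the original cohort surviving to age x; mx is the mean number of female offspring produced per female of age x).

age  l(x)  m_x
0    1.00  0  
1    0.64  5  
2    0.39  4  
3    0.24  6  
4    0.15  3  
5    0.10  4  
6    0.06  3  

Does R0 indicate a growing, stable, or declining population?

growing

R0 = Σ lx·mx = 0 + 3.2 + 1.56 + 1.44 + 0.45 + 0.4 + 0.18 = 7.23
R0 > 1, so the population is growing.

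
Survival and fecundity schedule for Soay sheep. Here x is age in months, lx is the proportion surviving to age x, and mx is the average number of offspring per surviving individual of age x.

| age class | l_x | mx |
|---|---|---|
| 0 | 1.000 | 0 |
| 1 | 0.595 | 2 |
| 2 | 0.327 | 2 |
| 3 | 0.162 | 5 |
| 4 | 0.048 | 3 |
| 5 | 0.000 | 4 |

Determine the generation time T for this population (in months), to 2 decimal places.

lx·mx: 0, 1.19, 0.654, 0.81, 0.144, 0 → R0 = 2.798
x·lx·mx: 0, 1.19, 1.308, 2.43, 0.576, 0 → Σ = 5.504
T = 5.504 / 2.798 = 1.967119… → 1.97

1.97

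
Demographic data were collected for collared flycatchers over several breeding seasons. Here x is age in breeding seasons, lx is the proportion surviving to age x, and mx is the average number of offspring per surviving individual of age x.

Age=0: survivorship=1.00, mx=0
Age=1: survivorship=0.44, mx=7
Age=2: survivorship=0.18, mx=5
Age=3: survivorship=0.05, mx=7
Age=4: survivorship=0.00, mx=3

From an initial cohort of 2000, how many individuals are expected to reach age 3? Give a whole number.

100

Expected survivors = N0 · l_3 = 2000 × 0.05 = 100 → 100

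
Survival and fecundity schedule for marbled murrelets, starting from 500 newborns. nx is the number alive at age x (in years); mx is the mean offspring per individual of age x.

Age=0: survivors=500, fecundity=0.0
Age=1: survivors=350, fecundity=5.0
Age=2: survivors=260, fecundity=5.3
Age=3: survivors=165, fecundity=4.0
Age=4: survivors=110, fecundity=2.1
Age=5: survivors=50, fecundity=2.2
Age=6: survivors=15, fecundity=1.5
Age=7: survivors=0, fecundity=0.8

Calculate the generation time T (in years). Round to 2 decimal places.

lx = nx/n0 = nx/500: 1, 0.7, 0.52, 0.33, 0.22, 0.1, 0.03, 0
lx·mx: 0, 3.5, 2.756, 1.32, 0.462, 0.22, 0.045, 0 → R0 = 8.303
x·lx·mx: 0, 3.5, 5.512, 3.96, 1.848, 1.1, 0.27, 0 → Σ = 16.19
T = 16.19 / 8.303 = 1.949898… → 1.95

1.95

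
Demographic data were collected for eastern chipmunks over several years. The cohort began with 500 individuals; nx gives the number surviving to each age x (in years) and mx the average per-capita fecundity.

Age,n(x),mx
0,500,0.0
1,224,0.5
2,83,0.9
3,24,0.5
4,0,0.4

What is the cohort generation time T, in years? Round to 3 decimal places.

lx = nx/n0 = nx/500: 1, 0.448, 0.166, 0.048, 0
lx·mx: 0, 0.224, 0.1494, 0.024, 0 → R0 = 0.3974
x·lx·mx: 0, 0.224, 0.2988, 0.072, 0 → Σ = 0.5948
T = 0.5948 / 0.3974 = 1.496729… → 1.497

1.497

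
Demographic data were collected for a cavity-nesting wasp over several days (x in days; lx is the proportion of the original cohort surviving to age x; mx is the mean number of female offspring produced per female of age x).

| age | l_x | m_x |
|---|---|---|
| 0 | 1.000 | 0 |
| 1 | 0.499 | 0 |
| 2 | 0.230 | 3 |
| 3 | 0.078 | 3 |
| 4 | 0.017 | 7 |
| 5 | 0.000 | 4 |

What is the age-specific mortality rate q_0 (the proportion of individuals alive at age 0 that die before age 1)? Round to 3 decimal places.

q_0 = (l_0 − l_1) / l_0 = (1 − 0.499) / 1
     = 0.501 / 1 = 0.501 → 0.501

0.501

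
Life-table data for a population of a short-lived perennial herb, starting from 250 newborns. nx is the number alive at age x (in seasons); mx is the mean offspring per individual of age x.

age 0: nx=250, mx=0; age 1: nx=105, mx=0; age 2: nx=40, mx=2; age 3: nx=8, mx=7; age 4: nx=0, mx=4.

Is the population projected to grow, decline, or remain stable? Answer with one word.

declining

lx = nx/n0 = nx/250: 1, 0.42, 0.16, 0.032, 0
R0 = Σ lx·mx = 0 + 0 + 0.32 + 0.224 + 0 = 0.544
R0 < 1, so the population is declining.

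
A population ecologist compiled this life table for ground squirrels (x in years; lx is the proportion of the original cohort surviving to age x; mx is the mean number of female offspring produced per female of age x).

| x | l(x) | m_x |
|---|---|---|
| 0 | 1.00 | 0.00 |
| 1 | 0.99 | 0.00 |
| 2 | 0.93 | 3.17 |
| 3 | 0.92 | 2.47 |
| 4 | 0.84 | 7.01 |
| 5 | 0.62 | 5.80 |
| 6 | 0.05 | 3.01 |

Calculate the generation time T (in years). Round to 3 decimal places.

3.712

lx·mx: 0, 0, 2.9481, 2.2724, 5.8884, 3.596, 0.1505 → R0 = 14.8554
x·lx·mx: 0, 0, 5.8962, 6.8172, 23.5536, 17.98, 0.903 → Σ = 55.15
T = 55.15 / 14.8554 = 3.712455… → 3.712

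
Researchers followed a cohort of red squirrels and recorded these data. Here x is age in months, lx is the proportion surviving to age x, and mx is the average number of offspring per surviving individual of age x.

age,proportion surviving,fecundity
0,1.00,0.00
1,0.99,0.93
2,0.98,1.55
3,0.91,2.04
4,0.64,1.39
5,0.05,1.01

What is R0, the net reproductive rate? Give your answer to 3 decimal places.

lx·mx by age: 0, 0.9207, 1.519, 1.8564, 0.8896, 0.0505
R0 = Σ lx·mx = 5.2362 → 5.236

5.236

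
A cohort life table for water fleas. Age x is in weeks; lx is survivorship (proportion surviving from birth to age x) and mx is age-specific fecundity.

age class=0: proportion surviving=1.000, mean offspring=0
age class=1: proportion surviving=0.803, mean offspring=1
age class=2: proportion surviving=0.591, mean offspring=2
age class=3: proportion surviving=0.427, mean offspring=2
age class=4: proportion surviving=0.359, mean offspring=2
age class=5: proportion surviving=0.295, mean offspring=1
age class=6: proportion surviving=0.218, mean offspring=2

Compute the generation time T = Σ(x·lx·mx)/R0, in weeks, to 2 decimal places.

lx·mx: 0, 0.803, 1.182, 0.854, 0.718, 0.295, 0.436 → R0 = 4.288
x·lx·mx: 0, 0.803, 2.364, 2.562, 2.872, 1.475, 2.616 → Σ = 12.692
T = 12.692 / 4.288 = 2.959888… → 2.96

2.96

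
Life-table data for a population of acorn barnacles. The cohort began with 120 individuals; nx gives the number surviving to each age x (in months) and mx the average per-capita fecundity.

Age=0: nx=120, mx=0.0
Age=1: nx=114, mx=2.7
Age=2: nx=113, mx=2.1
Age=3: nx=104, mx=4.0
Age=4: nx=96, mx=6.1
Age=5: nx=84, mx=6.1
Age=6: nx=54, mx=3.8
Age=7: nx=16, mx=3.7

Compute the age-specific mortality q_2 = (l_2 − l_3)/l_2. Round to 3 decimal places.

0.080

lx = nx/n0 = nx/120: 1, 0.95, 0.94167…, 0.86667…, 0.8, 0.7, 0.45, 0.13333…
q_2 = (l_2 − l_3) / l_2 = (0.941667… − 0.866667…) / 0.941667…
     = 0.075… / 0.941667… = 0.079646… → 0.080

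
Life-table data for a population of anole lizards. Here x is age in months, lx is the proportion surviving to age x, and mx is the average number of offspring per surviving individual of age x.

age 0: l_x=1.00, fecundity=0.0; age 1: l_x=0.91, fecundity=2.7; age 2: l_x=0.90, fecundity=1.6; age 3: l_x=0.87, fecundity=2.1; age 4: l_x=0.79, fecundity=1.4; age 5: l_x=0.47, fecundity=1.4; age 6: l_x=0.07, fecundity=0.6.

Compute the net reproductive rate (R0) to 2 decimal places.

7.53

lx·mx by age: 0, 2.457, 1.44, 1.827, 1.106, 0.658, 0.042
R0 = Σ lx·mx = 7.53 → 7.53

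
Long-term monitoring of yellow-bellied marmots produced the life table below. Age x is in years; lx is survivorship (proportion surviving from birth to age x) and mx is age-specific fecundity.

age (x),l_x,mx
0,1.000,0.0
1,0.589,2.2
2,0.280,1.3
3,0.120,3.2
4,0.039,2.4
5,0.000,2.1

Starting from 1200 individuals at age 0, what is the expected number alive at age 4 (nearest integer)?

Expected survivors = N0 · l_4 = 1200 × 0.039 = 46.8 → 47

47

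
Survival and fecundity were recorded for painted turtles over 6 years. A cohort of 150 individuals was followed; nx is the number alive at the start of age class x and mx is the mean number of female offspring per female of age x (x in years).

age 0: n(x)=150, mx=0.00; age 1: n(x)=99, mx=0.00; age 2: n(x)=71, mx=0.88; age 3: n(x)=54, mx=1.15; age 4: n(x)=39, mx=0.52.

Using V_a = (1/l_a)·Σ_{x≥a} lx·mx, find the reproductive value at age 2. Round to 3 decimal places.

lx = nx/n0 = nx/150: 1, 0.66, 0.47333…, 0.36, 0.26
lx·mx for x ≥ 2: 0.416533…, 0.414, 0.1352 → sum = 0.965733…
V_2 = 0.965733… / l_2 = 0.965733… / 0.473333… = 2.040282… → 2.040

2.040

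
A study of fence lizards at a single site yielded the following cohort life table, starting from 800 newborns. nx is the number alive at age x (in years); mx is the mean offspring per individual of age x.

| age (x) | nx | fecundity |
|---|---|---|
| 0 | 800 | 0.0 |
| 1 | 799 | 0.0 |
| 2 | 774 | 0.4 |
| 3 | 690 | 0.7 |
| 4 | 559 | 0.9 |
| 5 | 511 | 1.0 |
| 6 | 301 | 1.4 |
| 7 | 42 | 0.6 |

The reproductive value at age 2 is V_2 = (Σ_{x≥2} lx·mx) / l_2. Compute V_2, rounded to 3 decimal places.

2.911

lx = nx/n0 = nx/800: 1, 0.99875, 0.9675, 0.8625, 0.69875, 0.63875, 0.37625, 0.0525
lx·mx for x ≥ 2: 0.387, 0.60375, 0.628875, 0.63875, 0.52675, 0.0315 → sum = 2.816625
V_2 = 2.816625 / l_2 = 2.816625 / 0.9675 = 2.91124… → 2.911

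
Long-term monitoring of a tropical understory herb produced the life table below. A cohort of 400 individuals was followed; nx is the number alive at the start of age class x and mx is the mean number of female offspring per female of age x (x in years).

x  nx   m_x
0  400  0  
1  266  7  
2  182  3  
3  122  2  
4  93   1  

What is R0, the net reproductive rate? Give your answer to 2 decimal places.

6.86

lx = nx/n0 = nx/400: 1, 0.665, 0.455, 0.305, 0.2325
lx·mx by age: 0, 4.655, 1.365, 0.61, 0.2325
R0 = Σ lx·mx = 6.8625 → 6.86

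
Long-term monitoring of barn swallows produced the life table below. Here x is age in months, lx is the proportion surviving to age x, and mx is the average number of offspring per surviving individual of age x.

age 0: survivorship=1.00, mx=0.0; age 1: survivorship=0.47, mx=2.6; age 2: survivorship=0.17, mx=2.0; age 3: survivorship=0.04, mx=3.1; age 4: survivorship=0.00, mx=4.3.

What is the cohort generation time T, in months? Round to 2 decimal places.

1.35

lx·mx: 0, 1.222, 0.34, 0.124, 0 → R0 = 1.686
x·lx·mx: 0, 1.222, 0.68, 0.372, 0 → Σ = 2.274
T = 2.274 / 1.686 = 1.348754… → 1.35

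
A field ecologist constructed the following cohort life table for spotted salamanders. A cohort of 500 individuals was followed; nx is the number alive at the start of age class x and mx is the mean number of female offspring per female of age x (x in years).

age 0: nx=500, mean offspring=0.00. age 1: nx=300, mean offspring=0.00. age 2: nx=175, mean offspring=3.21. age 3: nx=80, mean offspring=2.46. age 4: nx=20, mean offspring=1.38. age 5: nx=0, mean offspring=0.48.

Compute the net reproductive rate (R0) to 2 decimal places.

1.57

lx = nx/n0 = nx/500: 1, 0.6, 0.35, 0.16, 0.04, 0
lx·mx by age: 0, 0, 1.1235, 0.3936, 0.0552, 0
R0 = Σ lx·mx = 1.5723 → 1.57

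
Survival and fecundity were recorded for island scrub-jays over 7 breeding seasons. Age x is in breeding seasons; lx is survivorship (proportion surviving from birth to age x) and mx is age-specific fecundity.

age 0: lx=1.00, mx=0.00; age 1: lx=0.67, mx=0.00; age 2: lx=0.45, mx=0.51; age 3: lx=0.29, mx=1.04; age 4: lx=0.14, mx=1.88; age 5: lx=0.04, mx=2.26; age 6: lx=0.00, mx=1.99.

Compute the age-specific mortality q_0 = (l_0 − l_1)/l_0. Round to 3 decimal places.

q_0 = (l_0 − l_1) / l_0 = (1 − 0.67) / 1
     = 0.33 / 1 = 0.33 → 0.330

0.330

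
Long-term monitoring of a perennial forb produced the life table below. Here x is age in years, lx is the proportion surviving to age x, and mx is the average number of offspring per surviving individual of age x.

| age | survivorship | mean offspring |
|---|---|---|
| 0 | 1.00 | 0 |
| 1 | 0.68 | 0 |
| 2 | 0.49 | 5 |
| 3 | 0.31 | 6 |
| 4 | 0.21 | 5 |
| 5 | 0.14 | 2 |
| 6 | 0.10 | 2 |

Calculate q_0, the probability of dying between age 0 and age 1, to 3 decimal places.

q_0 = (l_0 − l_1) / l_0 = (1 − 0.68) / 1
     = 0.32 / 1 = 0.32 → 0.320

0.320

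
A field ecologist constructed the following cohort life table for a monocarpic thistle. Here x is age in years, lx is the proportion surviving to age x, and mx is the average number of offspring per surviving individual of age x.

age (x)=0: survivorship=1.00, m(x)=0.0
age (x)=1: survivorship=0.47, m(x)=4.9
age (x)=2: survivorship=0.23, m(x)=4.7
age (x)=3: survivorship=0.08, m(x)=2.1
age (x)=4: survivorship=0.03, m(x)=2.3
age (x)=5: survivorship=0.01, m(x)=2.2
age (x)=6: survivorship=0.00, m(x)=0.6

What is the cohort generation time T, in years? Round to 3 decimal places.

lx·mx: 0, 2.303, 1.081, 0.168, 0.069, 0.022, 0 → R0 = 3.643
x·lx·mx: 0, 2.303, 2.162, 0.504, 0.276, 0.11, 0 → Σ = 5.355
T = 5.355 / 3.643 = 1.469942… → 1.470

1.470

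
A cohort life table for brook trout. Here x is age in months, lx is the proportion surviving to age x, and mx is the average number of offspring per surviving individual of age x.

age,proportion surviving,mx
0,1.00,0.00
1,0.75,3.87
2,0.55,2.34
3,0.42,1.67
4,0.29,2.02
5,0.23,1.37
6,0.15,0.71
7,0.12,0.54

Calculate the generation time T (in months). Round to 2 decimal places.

lx·mx: 0, 2.9025, 1.287, 0.7014, 0.5858, 0.3151, 0.1065, 0.0648 → R0 = 5.9631
x·lx·mx: 0, 2.9025, 2.574, 2.1042, 2.3432, 1.5755, 0.639, 0.4536 → Σ = 12.592
T = 12.592 / 5.9631 = 2.111653… → 2.11

2.11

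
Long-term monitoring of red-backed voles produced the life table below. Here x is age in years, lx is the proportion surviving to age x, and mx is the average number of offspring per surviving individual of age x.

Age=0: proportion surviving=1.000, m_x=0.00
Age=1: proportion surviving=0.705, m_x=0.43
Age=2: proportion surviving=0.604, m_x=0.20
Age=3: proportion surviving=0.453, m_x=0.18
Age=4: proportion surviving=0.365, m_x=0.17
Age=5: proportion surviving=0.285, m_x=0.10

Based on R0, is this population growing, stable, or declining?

declining

R0 = Σ lx·mx = 0 + 0.30315 + 0.1208 + 0.08154 + 0.06205 + 0.0285 = 0.59604
R0 < 1, so the population is declining.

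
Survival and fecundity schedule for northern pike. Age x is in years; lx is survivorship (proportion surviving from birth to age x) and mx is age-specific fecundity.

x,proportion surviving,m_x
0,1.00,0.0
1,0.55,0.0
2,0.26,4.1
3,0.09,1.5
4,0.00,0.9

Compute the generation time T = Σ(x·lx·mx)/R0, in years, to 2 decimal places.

2.11

lx·mx: 0, 0, 1.066, 0.135, 0 → R0 = 1.201
x·lx·mx: 0, 0, 2.132, 0.405, 0 → Σ = 2.537
T = 2.537 / 1.201 = 2.112406… → 2.11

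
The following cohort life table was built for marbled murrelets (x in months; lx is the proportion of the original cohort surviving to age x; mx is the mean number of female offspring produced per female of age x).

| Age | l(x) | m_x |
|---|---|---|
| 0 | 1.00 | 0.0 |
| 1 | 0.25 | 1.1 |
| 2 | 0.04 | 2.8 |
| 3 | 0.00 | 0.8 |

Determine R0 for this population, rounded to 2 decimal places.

0.39

lx·mx by age: 0, 0.275, 0.112, 0
R0 = Σ lx·mx = 0.387 → 0.39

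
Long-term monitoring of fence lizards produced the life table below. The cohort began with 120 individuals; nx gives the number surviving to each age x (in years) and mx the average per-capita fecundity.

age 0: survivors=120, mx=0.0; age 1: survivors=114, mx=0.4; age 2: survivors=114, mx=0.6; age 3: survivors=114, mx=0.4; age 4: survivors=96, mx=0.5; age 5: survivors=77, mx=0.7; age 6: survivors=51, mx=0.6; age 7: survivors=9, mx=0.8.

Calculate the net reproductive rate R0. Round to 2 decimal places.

2.49

lx = nx/n0 = nx/120: 1, 0.95, 0.95, 0.95, 0.8, 0.64167…, 0.425, 0.075
lx·mx by age: 0, 0.38, 0.57, 0.38, 0.4, 0.449167…, 0.255, 0.06
R0 = Σ lx·mx = 2.494167… → 2.49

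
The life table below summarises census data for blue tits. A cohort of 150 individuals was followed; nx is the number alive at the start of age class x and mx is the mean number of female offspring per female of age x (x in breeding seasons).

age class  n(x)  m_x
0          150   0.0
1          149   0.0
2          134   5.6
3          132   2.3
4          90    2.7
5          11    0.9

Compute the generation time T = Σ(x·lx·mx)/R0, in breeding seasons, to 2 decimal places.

lx = nx/n0 = nx/150: 1, 0.99333…, 0.89333…, 0.88, 0.6, 0.07333…
lx·mx: 0, 0, 5.002667…, 2.024, 1.62, 0.066… → R0 = 8.712667…
x·lx·mx: 0, 0, 10.005333…, 6.072, 6.48, 0.33… → Σ = 22.887333…
T = 22.887333… / 8.712667… = 2.626903… → 2.63

2.63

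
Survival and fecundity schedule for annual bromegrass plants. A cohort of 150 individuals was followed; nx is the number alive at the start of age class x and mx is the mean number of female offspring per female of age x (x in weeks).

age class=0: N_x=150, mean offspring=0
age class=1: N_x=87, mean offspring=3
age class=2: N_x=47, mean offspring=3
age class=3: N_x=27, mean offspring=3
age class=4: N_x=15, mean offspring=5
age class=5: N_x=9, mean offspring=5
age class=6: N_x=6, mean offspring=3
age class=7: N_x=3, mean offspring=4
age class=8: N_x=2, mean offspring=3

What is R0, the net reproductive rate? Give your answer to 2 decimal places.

lx = nx/n0 = nx/150: 1, 0.58, 0.31333…, 0.18, 0.1, 0.06, 0.04, 0.02, 0.01333…
lx·mx by age: 0, 1.74, 0.94…, 0.54, 0.5, 0.3, 0.12, 0.08, 0.04…
R0 = Σ lx·mx = 4.26… → 4.26

4.26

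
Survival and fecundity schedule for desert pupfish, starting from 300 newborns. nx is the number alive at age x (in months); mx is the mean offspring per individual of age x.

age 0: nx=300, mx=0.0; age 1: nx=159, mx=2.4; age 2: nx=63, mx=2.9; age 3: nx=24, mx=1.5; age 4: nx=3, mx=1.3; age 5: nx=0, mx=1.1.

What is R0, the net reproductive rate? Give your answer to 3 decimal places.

2.014

lx = nx/n0 = nx/300: 1, 0.53, 0.21, 0.08, 0.01, 0
lx·mx by age: 0, 1.272, 0.609, 0.12, 0.013, 0
R0 = Σ lx·mx = 2.014 → 2.014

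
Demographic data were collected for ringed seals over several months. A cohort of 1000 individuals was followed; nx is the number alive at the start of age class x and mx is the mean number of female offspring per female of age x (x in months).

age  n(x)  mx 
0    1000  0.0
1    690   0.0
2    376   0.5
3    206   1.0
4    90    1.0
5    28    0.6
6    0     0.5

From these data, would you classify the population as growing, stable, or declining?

declining

lx = nx/n0 = nx/1000: 1, 0.69, 0.376, 0.206, 0.09, 0.028, 0
R0 = Σ lx·mx = 0 + 0 + 0.188 + 0.206 + 0.09 + 0.0168 + 0 = 0.5008
R0 < 1, so the population is declining.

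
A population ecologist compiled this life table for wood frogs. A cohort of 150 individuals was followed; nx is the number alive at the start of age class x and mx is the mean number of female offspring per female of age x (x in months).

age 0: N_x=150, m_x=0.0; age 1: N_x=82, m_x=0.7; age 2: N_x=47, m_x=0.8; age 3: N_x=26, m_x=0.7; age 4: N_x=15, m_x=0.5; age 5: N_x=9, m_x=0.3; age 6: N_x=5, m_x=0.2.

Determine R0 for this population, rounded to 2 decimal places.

0.83

lx = nx/n0 = nx/150: 1, 0.54667…, 0.31333…, 0.17333…, 0.1, 0.06, 0.03333…
lx·mx by age: 0, 0.382667…, 0.250667…, 0.121333…, 0.05, 0.018, 0.006667…
R0 = Σ lx·mx = 0.829333… → 0.83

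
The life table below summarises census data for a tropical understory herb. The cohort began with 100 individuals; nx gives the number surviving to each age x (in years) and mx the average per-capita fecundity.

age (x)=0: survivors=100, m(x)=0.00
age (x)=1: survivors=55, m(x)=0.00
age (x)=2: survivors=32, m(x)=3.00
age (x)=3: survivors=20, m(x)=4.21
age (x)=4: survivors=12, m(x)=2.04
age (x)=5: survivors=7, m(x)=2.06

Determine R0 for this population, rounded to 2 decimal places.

2.19

lx = nx/n0 = nx/100: 1, 0.55, 0.32, 0.2, 0.12, 0.07
lx·mx by age: 0, 0, 0.96, 0.842, 0.2448, 0.1442
R0 = Σ lx·mx = 2.191 → 2.19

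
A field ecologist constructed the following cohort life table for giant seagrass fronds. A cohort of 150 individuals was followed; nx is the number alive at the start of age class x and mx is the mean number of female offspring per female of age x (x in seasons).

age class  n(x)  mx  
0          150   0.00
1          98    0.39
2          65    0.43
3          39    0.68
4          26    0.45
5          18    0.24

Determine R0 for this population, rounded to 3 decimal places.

0.725

lx = nx/n0 = nx/150: 1, 0.65333…, 0.43333…, 0.26, 0.17333…, 0.12
lx·mx by age: 0, 0.2548…, 0.186333…, 0.1768, 0.078…, 0.0288
R0 = Σ lx·mx = 0.724733… → 0.725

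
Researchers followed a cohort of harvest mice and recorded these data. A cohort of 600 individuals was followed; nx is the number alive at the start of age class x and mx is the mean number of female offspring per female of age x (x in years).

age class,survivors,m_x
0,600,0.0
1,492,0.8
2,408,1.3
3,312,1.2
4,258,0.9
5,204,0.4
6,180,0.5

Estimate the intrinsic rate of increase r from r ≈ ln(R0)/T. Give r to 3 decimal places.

lx = nx/n0 = nx/600: 1, 0.82, 0.68, 0.52, 0.43, 0.34, 0.3
R0 = Σ lx·mx = 0 + 0.656 + 0.884 + 0.624 + 0.387 + 0.136 + 0.15 = 2.837
Σ x·lx·mx = 7.424; T = 7.424/2.837 = 2.61685…
r ≈ ln(R0)/T = ln(2.837)/2.61685… = 0.39847… → 0.398

0.398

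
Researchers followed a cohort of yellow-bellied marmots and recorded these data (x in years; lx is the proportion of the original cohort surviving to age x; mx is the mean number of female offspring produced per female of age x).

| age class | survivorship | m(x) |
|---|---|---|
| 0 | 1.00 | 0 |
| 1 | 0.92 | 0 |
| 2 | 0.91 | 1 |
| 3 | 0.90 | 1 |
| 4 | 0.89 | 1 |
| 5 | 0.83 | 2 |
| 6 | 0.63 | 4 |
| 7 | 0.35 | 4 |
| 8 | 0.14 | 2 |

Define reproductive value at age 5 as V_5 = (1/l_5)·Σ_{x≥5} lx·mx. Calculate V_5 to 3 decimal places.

lx·mx for x ≥ 5: 1.66, 2.52, 1.4, 0.28 → sum = 5.86
V_5 = 5.86 / l_5 = 5.86 / 0.83 = 7.060241… → 7.060

7.060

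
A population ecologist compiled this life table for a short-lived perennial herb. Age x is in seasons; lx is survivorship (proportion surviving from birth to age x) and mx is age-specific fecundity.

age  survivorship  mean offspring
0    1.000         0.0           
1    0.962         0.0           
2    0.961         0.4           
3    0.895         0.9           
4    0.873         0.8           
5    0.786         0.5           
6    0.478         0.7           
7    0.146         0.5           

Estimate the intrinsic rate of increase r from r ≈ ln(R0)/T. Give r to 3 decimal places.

R0 = Σ lx·mx = 0 + 0 + 0.3844 + 0.8055 + 0.6984 + 0.393 + 0.3346 + 0.073 = 2.6889
Σ x·lx·mx = 10.4625; T = 10.4625/2.6889 = 3.891…
r ≈ ln(R0)/T = ln(2.6889)/3.891… = 0.25421… → 0.254

0.254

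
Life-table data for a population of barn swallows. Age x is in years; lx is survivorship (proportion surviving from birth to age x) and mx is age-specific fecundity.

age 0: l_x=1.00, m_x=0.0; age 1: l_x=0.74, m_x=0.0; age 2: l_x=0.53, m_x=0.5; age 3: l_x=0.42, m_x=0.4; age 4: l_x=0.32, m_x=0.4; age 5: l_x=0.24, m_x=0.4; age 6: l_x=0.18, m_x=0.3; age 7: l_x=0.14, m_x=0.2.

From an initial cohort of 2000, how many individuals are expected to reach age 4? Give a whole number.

640

Expected survivors = N0 · l_4 = 2000 × 0.32 = 640 → 640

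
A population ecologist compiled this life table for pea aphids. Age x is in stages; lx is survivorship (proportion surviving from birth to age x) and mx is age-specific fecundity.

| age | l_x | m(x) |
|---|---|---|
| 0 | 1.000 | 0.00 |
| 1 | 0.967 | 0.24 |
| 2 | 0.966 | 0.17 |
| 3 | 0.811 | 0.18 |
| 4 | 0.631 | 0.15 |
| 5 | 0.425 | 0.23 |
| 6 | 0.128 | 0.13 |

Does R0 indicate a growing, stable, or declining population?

declining

R0 = Σ lx·mx = 0 + 0.23208 + 0.16422 + 0.14598 + 0.09465 + 0.09775 + 0.01664 = 0.75132
R0 < 1, so the population is declining.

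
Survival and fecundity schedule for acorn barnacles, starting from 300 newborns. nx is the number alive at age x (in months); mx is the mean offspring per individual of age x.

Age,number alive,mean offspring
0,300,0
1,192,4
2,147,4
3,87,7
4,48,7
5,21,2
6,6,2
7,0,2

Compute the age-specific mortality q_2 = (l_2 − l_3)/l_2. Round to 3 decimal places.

0.408

lx = nx/n0 = nx/300: 1, 0.64, 0.49, 0.29, 0.16, 0.07, 0.02, 0
q_2 = (l_2 − l_3) / l_2 = (0.49 − 0.29) / 0.49
     = 0.2 / 0.49 = 0.408163… → 0.408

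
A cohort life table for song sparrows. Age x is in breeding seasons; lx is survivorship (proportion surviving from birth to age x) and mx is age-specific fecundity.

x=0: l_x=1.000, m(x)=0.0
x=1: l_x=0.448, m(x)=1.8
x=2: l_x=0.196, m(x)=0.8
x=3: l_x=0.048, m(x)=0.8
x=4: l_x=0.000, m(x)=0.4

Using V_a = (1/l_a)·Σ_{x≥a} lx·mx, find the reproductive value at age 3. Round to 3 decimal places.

lx·mx for x ≥ 3: 0.0384, 0 → sum = 0.0384
V_3 = 0.0384 / l_3 = 0.0384 / 0.048 = 0.8 → 0.800

0.800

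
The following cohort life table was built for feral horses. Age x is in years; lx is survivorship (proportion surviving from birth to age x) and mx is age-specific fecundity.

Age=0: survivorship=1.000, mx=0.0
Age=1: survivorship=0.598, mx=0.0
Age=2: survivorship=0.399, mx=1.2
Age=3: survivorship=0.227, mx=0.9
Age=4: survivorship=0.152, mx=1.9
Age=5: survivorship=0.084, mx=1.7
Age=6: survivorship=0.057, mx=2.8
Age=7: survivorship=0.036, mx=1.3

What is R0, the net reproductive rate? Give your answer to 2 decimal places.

1.32

lx·mx by age: 0, 0, 0.4788, 0.2043, 0.2888, 0.1428, 0.1596, 0.0468
R0 = Σ lx·mx = 1.3211 → 1.32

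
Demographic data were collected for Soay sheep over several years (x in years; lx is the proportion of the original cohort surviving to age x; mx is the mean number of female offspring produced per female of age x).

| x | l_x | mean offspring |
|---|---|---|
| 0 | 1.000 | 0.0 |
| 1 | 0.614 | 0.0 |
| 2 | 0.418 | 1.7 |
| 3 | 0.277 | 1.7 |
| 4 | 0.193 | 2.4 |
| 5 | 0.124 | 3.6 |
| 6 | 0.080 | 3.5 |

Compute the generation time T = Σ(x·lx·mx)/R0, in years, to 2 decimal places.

lx·mx: 0, 0, 0.7106, 0.4709, 0.4632, 0.4464, 0.28 → R0 = 2.3711
x·lx·mx: 0, 0, 1.4212, 1.4127, 1.8528, 2.232, 1.68 → Σ = 8.5987
T = 8.5987 / 2.3711 = 3.62646… → 3.63

3.63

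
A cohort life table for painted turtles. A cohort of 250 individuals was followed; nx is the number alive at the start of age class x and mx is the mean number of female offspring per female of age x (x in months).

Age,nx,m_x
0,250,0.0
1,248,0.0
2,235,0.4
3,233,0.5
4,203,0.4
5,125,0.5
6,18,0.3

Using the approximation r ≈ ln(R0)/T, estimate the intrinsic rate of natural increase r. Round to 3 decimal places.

0.108

lx = nx/n0 = nx/250: 1, 0.992, 0.94, 0.932, 0.812, 0.5, 0.072
R0 = Σ lx·mx = 0 + 0 + 0.376 + 0.466 + 0.3248 + 0.25 + 0.0216 = 1.4384
Σ x·lx·mx = 4.8288; T = 4.8288/1.4384 = 3.35706…
r ≈ ln(R0)/T = ln(1.4384)/3.35706… = 0.10829… → 0.108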